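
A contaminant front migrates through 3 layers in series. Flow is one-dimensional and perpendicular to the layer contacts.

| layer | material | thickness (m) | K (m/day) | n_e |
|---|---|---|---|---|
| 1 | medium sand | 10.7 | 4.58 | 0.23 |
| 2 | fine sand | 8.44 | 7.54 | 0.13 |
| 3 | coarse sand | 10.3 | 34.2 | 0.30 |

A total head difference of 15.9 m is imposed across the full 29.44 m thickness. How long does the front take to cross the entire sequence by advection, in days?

1.57

With flow normal to the layers, continuity requires the same specific discharge q through every layer.
Σ(b_i/K_i) = 10.7/4.58 + 8.44/7.54 + 10.3/34.2 = 3.757 d.
q = Δh / Σ(b_i/K_i) = 15.9 / 3.757 = 4.232 m/day.
In each layer the seepage velocity is v_i = q/n_i, so the layer transit time is t_i = b_i·n_i / q:
  layer 1 (medium sand): t_1 = 10.7 × 0.23 / 4.232 = 0.5815 d
  layer 2 (fine sand): t_2 = 8.44 × 0.13 / 4.232 = 0.2592 d
  layer 3 (coarse sand): t_3 = 10.3 × 0.30 / 4.232 = 0.7301 d
Total t = Σ t_i = 1.571 days.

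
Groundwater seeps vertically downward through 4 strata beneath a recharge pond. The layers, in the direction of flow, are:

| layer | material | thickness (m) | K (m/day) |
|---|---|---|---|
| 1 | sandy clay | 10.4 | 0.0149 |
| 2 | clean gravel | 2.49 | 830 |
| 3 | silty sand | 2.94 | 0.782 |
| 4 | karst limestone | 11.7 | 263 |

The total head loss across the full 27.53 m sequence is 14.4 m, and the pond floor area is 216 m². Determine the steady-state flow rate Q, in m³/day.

Flow is perpendicular to layering, so the layers act in series and the equivalent K is the thickness-weighted harmonic mean.
Total thickness L = 10.4 + 2.49 + 2.94 + 11.7 = 27.53 m.
Σ(b_i/K_i) = 10.4/0.0149 + 2.49/830 + 2.94/0.782 + 11.7/263 = 701.8 d.
K_eq = L / Σ(b_i/K_i) = 27.53 / 701.8 = 0.03923 m/day.
Q = K_eq · A · (Δh/L) = 0.03923 × 216 × (14.4/27.53) = 4.432 m³/day.

4.43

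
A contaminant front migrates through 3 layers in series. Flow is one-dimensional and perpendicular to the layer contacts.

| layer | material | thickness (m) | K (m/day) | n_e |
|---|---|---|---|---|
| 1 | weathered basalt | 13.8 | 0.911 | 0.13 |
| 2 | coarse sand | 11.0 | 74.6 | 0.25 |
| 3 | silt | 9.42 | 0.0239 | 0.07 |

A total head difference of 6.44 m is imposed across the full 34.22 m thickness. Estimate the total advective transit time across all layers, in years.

0.906

With flow normal to the layers, continuity requires the same specific discharge q through every layer.
Σ(b_i/K_i) = 13.8/0.911 + 11.0/74.6 + 9.42/0.0239 = 409.4 d.
q = Δh / Σ(b_i/K_i) = 6.44 / 409.4 = 0.01573 m/day.
In each layer the seepage velocity is v_i = q/n_i, so the layer transit time is t_i = b_i·n_i / q:
  layer 1 (weathered basalt): t_1 = 13.8 × 0.13 / 0.01573 = 114.1 d
  layer 2 (coarse sand): t_2 = 11.0 × 0.25 / 0.01573 = 174.8 d
  layer 3 (silt): t_3 = 9.42 × 0.07 / 0.01573 = 41.92 d
Total t = Σ t_i = 330.8 days = 0.9057 years.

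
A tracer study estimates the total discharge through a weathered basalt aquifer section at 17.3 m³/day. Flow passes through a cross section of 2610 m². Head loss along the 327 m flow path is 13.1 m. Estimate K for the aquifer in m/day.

0.165

Hydraulic gradient i = Δh / L = 13.1 / 327 = 0.04006.
From Q = K·A·i, K = Q / (A·i) = 17.3 / (2610 × 0.04006) = 0.1655 m/day.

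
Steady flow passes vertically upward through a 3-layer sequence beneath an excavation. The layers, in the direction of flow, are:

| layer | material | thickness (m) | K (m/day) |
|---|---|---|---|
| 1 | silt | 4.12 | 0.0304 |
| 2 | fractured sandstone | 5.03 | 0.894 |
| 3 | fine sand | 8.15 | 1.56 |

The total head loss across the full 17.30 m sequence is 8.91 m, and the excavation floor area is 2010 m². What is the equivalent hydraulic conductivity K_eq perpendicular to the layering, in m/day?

Flow is perpendicular to layering, so the layers act in series and the equivalent K is the thickness-weighted harmonic mean.
Total thickness L = 4.12 + 5.03 + 8.15 = 17.30 m.
Σ(b_i/K_i) = 4.12/0.0304 + 5.03/0.894 + 8.15/1.56 = 146.4 d.
K_eq = L / Σ(b_i/K_i) = 17.30 / 146.4 = 0.1182 m/day.

0.118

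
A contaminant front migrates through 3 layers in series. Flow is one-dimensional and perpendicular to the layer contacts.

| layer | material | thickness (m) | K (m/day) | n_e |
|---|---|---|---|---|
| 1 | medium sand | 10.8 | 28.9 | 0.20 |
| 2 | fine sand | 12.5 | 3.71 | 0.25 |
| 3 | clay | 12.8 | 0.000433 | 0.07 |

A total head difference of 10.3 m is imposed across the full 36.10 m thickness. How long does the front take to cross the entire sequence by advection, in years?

With flow normal to the layers, continuity requires the same specific discharge q through every layer.
Σ(b_i/K_i) = 10.8/28.9 + 12.5/3.71 + 12.8/0.000433 = 29565 d.
q = Δh / Σ(b_i/K_i) = 10.3 / 29565 = 0.0003484 m/day.
In each layer the seepage velocity is v_i = q/n_i, so the layer transit time is t_i = b_i·n_i / q:
  layer 1 (medium sand): t_1 = 10.8 × 0.20 / 0.0003484 = 6200 d
  layer 2 (fine sand): t_2 = 12.5 × 0.25 / 0.0003484 = 8970 d
  layer 3 (clay): t_3 = 12.8 × 0.07 / 0.0003484 = 2572 d
Total t = Σ t_i = 17742 days = 48.57 years.

48.6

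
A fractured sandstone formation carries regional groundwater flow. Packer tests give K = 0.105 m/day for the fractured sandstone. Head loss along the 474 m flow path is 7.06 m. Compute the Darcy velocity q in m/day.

0.00156

Hydraulic gradient i = Δh / L = 7.06 / 474 = 0.01489.
Specific discharge q = K · i = 0.1050 × 0.01489 = 0.001564 m/day.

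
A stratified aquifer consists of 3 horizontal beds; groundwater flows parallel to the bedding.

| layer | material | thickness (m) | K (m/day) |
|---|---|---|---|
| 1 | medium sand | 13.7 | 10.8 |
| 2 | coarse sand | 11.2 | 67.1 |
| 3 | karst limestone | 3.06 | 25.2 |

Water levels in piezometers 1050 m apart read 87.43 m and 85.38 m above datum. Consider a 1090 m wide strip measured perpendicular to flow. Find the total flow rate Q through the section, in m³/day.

Flow is parallel to layering, so each bed carries its own Darcy discharge and the transmissivities add.
Σ(K_i·b_i) = 10.8×13.7 + 67.1×11.2 + 25.2×3.06 = 976.6 m²/day.
Hydraulic gradient i = (87.43 − 85.38) / 1050 = 2.05 / 1050 = 0.001952.
Q = Σ(K_i·b_i) · W · i = 976.6 × 1090 × 0.001952 = 2078 m³/day.

2080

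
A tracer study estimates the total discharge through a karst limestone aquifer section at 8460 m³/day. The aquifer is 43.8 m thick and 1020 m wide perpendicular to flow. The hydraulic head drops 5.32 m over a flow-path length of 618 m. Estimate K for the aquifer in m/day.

Cross-sectional area A = 1020 × 43.8 = 44676 m².
Hydraulic gradient i = Δh / L = 5.32 / 618 = 0.008608.
From Q = K·A·i, K = Q / (A·i) = 8460 / (44676 × 0.008608) = 22.00 m/day.

22.0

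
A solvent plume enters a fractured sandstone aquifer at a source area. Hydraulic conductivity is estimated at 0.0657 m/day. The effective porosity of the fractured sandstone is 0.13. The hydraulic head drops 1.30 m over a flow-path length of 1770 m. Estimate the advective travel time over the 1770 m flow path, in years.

13100

Hydraulic gradient i = Δh / L = 1.30 / 1770 = 0.0007345.
Darcy flux q = K · i = 0.06570 × 0.0007345 = 4.825e-05 m/day.
Seepage velocity v = q / n_e = 4.825e-05 / 0.13 = 0.0003712 m/day.
Travel time t = L / v = 1770 / 0.0003712 = 4.768e+06 days = 13055 years.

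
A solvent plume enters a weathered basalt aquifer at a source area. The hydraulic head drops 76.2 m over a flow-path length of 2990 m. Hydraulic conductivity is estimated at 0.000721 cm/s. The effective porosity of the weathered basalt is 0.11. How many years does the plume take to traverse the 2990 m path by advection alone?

Convert K: 0.000721 cm/s × 864 = 0.6229 m/day.
Hydraulic gradient i = Δh / L = 76.2 / 2990 = 0.02548.
Darcy flux q = K · i = 0.6229 × 0.02548 = 0.01588 m/day.
Seepage velocity v = q / n_e = 0.01588 / 0.11 = 0.1443 m/day.
Travel time t = L / v = 2990 / 0.1443 = 20717 days = 56.72 years.

56.7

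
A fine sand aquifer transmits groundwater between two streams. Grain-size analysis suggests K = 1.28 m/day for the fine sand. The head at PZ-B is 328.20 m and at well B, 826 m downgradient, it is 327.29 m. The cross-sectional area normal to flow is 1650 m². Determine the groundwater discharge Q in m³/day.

2.33

Hydraulic gradient i = (328.20 − 327.29) / 826 = 0.91 / 826 = 0.001102.
Darcy's law: Q = K · A · i = 1.280 × 1650 × 0.001102 = 2.327 m³/day.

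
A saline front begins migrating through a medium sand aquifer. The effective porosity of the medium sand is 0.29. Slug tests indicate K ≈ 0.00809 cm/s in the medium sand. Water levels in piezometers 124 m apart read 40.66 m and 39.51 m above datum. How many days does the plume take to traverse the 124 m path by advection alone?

Convert K: 0.00809 cm/s × 864 = 6.990 m/day.
Hydraulic gradient i = (40.66 − 39.51) / 124 = 1.15 / 124 = 0.009274.
Darcy flux q = K · i = 6.990 × 0.009274 = 0.06482 m/day.
Seepage velocity v = q / n_e = 0.06482 / 0.29 = 0.2235 m/day.
Travel time t = L / v = 124 / 0.2235 = 554.7 days.

555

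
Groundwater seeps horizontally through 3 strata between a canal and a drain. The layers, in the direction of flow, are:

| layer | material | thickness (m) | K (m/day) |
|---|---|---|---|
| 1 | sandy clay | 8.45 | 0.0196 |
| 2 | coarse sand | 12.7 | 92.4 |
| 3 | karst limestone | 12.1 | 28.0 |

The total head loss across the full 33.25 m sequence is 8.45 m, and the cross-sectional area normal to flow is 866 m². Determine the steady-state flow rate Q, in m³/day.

Flow is perpendicular to layering, so the layers act in series and the equivalent K is the thickness-weighted harmonic mean.
Total thickness L = 8.45 + 12.7 + 12.1 = 33.25 m.
Σ(b_i/K_i) = 8.45/0.0196 + 12.7/92.4 + 12.1/28.0 = 431.7 d.
K_eq = L / Σ(b_i/K_i) = 33.25 / 431.7 = 0.07702 m/day.
Q = K_eq · A · (Δh/L) = 0.07702 × 866 × (8.45/33.25) = 16.95 m³/day.

17.0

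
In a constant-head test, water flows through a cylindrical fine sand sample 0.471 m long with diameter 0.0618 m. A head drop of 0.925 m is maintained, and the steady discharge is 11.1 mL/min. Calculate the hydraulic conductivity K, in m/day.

2.71

Cross-sectional area A = π·(d/2)² = π × (0.0618/2)² = 0.003000 m².
Convert discharge: 11.1 mL/min = 1.850e-07 m³/s.
Darcy's law rearranged: K = Q·L / (A·Δh) = 1.850e-07 × 0.471 / (0.003000 × 0.925) = 3.140e-05 m/s = 2.713 m/day.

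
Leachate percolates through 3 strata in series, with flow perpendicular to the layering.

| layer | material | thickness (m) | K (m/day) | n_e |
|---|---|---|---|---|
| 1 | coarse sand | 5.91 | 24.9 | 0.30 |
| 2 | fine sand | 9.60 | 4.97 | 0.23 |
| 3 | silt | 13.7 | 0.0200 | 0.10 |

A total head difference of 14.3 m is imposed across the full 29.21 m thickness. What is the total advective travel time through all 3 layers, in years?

0.704

With flow normal to the layers, continuity requires the same specific discharge q through every layer.
Σ(b_i/K_i) = 5.91/24.9 + 9.60/4.97 + 13.7/0.0200 = 687.2 d.
q = Δh / Σ(b_i/K_i) = 14.3 / 687.2 = 0.02081 m/day.
In each layer the seepage velocity is v_i = q/n_i, so the layer transit time is t_i = b_i·n_i / q:
  layer 1 (coarse sand): t_1 = 5.91 × 0.30 / 0.02081 = 85.20 d
  layer 2 (fine sand): t_2 = 9.60 × 0.23 / 0.02081 = 106.1 d
  layer 3 (silt): t_3 = 13.7 × 0.10 / 0.02081 = 65.83 d
Total t = Σ t_i = 257.1 days = 0.7040 years.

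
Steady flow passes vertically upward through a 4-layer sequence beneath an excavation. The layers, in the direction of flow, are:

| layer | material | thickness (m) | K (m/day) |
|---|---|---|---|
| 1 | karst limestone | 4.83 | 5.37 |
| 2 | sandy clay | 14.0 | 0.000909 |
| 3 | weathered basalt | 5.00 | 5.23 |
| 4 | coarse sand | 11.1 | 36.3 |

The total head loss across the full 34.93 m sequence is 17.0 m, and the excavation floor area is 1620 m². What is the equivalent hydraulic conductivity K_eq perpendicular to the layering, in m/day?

Flow is perpendicular to layering, so the layers act in series and the equivalent K is the thickness-weighted harmonic mean.
Total thickness L = 4.83 + 14.0 + 5.00 + 11.1 = 34.93 m.
Σ(b_i/K_i) = 4.83/5.37 + 14.0/0.000909 + 5.00/5.23 + 11.1/36.3 = 15404 d.
K_eq = L / Σ(b_i/K_i) = 34.93 / 15404 = 0.002268 m/day.

0.00227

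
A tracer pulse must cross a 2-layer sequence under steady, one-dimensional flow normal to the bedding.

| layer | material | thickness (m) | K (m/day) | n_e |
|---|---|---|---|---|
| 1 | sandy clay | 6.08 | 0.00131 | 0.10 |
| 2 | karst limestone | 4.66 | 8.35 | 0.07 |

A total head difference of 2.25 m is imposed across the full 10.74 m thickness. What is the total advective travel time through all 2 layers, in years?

With flow normal to the layers, continuity requires the same specific discharge q through every layer.
Σ(b_i/K_i) = 6.08/0.00131 + 4.66/8.35 = 4642 d.
q = Δh / Σ(b_i/K_i) = 2.25 / 4642 = 0.0004847 m/day.
In each layer the seepage velocity is v_i = q/n_i, so the layer transit time is t_i = b_i·n_i / q:
  layer 1 (sandy clay): t_1 = 6.08 × 0.10 / 0.0004847 = 1254 d
  layer 2 (karst limestone): t_2 = 4.66 × 0.07 / 0.0004847 = 673.0 d
Total t = Σ t_i = 1927 days = 5.277 years.

5.28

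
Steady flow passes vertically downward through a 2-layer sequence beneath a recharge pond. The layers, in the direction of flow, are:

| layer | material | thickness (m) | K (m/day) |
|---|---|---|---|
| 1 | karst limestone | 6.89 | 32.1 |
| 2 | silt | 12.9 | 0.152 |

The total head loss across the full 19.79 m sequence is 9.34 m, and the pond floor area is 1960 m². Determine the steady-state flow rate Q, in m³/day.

215

Flow is perpendicular to layering, so the layers act in series and the equivalent K is the thickness-weighted harmonic mean.
Total thickness L = 6.89 + 12.9 = 19.79 m.
Σ(b_i/K_i) = 6.89/32.1 + 12.9/0.152 = 85.08 d.
K_eq = L / Σ(b_i/K_i) = 19.79 / 85.08 = 0.2326 m/day.
Q = K_eq · A · (Δh/L) = 0.2326 × 1960 × (9.34/19.79) = 215.2 m³/day.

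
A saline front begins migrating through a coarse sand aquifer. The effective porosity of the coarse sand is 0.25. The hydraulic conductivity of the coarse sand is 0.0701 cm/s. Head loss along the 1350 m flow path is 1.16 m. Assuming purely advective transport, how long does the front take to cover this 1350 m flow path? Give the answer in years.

17.8

Convert K: 0.0701 cm/s × 864 = 60.57 m/day.
Hydraulic gradient i = Δh / L = 1.16 / 1350 = 0.0008593.
Darcy flux q = K · i = 60.57 × 0.0008593 = 0.05204 m/day.
Seepage velocity v = q / n_e = 0.05204 / 0.25 = 0.2082 m/day.
Travel time t = L / v = 1350 / 0.2082 = 6485 days = 17.76 years.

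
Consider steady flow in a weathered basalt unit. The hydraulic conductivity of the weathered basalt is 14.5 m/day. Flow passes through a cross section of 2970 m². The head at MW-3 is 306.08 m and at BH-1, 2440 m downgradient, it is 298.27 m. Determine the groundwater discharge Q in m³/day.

138

Hydraulic gradient i = (306.08 − 298.27) / 2440 = 7.81 / 2440 = 0.003201.
Darcy's law: Q = K · A · i = 14.50 × 2970 × 0.003201 = 137.8 m³/day.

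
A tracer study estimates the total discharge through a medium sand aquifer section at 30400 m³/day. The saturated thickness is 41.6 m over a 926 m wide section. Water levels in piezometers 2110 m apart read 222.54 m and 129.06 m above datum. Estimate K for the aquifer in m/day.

17.8

Cross-sectional area A = 926 × 41.6 = 38522 m².
Hydraulic gradient i = (222.54 − 129.06) / 2110 = 93.48 / 2110 = 0.04430.
From Q = K·A·i, K = Q / (A·i) = 30400 / (38522 × 0.04430) = 17.81 m/day.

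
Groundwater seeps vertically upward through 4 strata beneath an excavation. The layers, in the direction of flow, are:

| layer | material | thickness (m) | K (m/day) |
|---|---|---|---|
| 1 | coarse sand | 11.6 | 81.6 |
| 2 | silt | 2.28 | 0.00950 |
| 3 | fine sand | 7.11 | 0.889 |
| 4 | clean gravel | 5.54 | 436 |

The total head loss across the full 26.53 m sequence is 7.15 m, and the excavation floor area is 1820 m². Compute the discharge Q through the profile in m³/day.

52.4

Flow is perpendicular to layering, so the layers act in series and the equivalent K is the thickness-weighted harmonic mean.
Total thickness L = 11.6 + 2.28 + 7.11 + 5.54 = 26.53 m.
Σ(b_i/K_i) = 11.6/81.6 + 2.28/0.00950 + 7.11/0.889 + 5.54/436 = 248.2 d.
K_eq = L / Σ(b_i/K_i) = 26.53 / 248.2 = 0.1069 m/day.
Q = K_eq · A · (Δh/L) = 0.1069 × 1820 × (7.15/26.53) = 52.44 m³/day.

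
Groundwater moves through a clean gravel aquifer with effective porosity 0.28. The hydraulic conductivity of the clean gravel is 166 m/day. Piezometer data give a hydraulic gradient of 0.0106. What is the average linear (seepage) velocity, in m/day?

Hydraulic gradient i = 0.0106.
Darcy flux q = K · i = 166.0 × 0.01060 = 1.760 m/day.
Seepage velocity v = q / n_e = 1.760 / 0.28 = 6.284 m/day.

6.28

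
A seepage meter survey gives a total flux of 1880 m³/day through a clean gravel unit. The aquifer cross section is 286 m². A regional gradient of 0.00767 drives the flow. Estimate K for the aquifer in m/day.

Hydraulic gradient i = 0.00767.
From Q = K·A·i, K = Q / (A·i) = 1880 / (286.0 × 0.007670) = 857.0 m/day.

857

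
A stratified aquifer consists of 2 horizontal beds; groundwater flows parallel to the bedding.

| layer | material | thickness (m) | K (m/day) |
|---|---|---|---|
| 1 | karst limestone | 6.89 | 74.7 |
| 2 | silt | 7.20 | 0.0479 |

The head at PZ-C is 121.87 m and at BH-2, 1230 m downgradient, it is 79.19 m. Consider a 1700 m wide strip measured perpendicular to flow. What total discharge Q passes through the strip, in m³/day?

30400

Flow is parallel to layering, so each bed carries its own Darcy discharge and the transmissivities add.
Σ(K_i·b_i) = 74.7×6.89 + 0.0479×7.20 = 515.0 m²/day.
Hydraulic gradient i = (121.87 − 79.19) / 1230 = 42.68 / 1230 = 0.03470.
Q = Σ(K_i·b_i) · W · i = 515.0 × 1700 × 0.03470 = 30381 m³/day.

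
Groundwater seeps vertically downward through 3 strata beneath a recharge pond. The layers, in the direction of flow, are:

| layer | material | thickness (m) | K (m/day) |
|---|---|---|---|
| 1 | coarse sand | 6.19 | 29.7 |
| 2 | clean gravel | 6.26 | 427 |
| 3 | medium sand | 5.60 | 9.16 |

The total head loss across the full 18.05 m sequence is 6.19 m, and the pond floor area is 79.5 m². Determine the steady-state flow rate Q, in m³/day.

590

Flow is perpendicular to layering, so the layers act in series and the equivalent K is the thickness-weighted harmonic mean.
Total thickness L = 6.19 + 6.26 + 5.60 = 18.05 m.
Σ(b_i/K_i) = 6.19/29.7 + 6.26/427 + 5.60/9.16 = 0.8344 d.
K_eq = L / Σ(b_i/K_i) = 18.05 / 0.8344 = 21.63 m/day.
Q = K_eq · A · (Δh/L) = 21.63 × 79.5 × (6.19/18.05) = 589.7 m³/day.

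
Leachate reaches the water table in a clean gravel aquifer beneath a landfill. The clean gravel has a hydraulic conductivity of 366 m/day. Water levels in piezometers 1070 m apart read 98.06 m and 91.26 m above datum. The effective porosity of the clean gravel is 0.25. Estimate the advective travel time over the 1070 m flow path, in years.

0.315

Hydraulic gradient i = (98.06 − 91.26) / 1070 = 6.8 / 1070 = 0.006355.
Darcy flux q = K · i = 366.0 × 0.006355 = 2.326 m/day.
Seepage velocity v = q / n_e = 2.326 / 0.25 = 9.304 m/day.
Travel time t = L / v = 1070 / 9.304 = 115.0 days = 0.3149 years.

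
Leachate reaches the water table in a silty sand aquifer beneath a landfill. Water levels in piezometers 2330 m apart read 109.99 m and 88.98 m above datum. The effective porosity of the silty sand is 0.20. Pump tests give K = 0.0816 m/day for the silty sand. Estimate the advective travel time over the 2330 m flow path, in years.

Hydraulic gradient i = (109.99 − 88.98) / 2330 = 21.01 / 2330 = 0.009017.
Darcy flux q = K · i = 0.08160 × 0.009017 = 0.0007358 m/day.
Seepage velocity v = q / n_e = 0.0007358 / 0.20 = 0.003679 m/day.
Travel time t = L / v = 2330 / 0.003679 = 6.333e+05 days = 1734 years.

1730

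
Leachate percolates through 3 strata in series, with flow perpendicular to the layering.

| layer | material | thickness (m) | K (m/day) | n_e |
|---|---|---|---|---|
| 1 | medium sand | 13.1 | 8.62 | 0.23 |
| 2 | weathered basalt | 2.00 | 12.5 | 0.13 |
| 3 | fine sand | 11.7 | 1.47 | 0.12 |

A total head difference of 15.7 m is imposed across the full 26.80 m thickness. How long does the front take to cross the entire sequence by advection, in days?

2.87

With flow normal to the layers, continuity requires the same specific discharge q through every layer.
Σ(b_i/K_i) = 13.1/8.62 + 2.00/12.5 + 11.7/1.47 = 9.639 d.
q = Δh / Σ(b_i/K_i) = 15.7 / 9.639 = 1.629 m/day.
In each layer the seepage velocity is v_i = q/n_i, so the layer transit time is t_i = b_i·n_i / q:
  layer 1 (medium sand): t_1 = 13.1 × 0.23 / 1.629 = 1.850 d
  layer 2 (weathered basalt): t_2 = 2.00 × 0.13 / 1.629 = 0.1596 d
  layer 3 (fine sand): t_3 = 11.7 × 0.12 / 1.629 = 0.8620 d
Total t = Σ t_i = 2.871 days.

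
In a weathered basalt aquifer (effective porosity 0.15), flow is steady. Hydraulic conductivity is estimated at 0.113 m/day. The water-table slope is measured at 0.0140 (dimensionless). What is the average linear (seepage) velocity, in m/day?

0.0105

Hydraulic gradient i = 0.0140.
Darcy flux q = K · i = 0.1130 × 0.01400 = 0.001582 m/day.
Seepage velocity v = q / n_e = 0.001582 / 0.15 = 0.01055 m/day.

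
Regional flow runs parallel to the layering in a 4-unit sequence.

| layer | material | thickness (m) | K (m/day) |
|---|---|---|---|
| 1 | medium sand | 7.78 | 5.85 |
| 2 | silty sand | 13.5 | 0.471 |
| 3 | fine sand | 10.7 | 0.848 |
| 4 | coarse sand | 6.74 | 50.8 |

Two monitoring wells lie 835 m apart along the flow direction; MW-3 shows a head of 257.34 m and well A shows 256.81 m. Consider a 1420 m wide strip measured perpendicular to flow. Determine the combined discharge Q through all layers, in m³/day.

Flow is parallel to layering, so each bed carries its own Darcy discharge and the transmissivities add.
Σ(K_i·b_i) = 5.85×7.78 + 0.471×13.5 + 0.848×10.7 + 50.8×6.74 = 403.3 m²/day.
Hydraulic gradient i = (257.34 − 256.81) / 835 = 0.53 / 835 = 0.0006347.
Q = Σ(K_i·b_i) · W · i = 403.3 × 1420 × 0.0006347 = 363.5 m³/day.

364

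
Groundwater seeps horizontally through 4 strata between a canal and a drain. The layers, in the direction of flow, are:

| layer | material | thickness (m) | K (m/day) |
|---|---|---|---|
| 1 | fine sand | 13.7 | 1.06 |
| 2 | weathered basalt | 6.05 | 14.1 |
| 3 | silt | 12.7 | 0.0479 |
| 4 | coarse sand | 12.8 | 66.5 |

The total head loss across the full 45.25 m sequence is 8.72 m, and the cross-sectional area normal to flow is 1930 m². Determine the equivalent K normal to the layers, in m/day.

Flow is perpendicular to layering, so the layers act in series and the equivalent K is the thickness-weighted harmonic mean.
Total thickness L = 13.7 + 6.05 + 12.7 + 12.8 = 45.25 m.
Σ(b_i/K_i) = 13.7/1.06 + 6.05/14.1 + 12.7/0.0479 + 12.8/66.5 = 278.7 d.
K_eq = L / Σ(b_i/K_i) = 45.25 / 278.7 = 0.1624 m/day.

0.162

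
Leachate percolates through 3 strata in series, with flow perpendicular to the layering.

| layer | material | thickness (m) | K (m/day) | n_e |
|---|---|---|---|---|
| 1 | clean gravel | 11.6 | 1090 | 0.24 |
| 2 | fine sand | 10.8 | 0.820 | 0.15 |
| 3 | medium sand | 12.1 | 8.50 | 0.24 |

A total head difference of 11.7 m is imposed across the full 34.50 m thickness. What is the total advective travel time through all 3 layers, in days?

With flow normal to the layers, continuity requires the same specific discharge q through every layer.
Σ(b_i/K_i) = 11.6/1090 + 10.8/0.820 + 12.1/8.50 = 14.60 d.
q = Δh / Σ(b_i/K_i) = 11.7 / 14.60 = 0.8011 m/day.
In each layer the seepage velocity is v_i = q/n_i, so the layer transit time is t_i = b_i·n_i / q:
  layer 1 (clean gravel): t_1 = 11.6 × 0.24 / 0.8011 = 3.475 d
  layer 2 (fine sand): t_2 = 10.8 × 0.15 / 0.8011 = 2.022 d
  layer 3 (medium sand): t_3 = 12.1 × 0.24 / 0.8011 = 3.625 d
Total t = Σ t_i = 9.122 days.

9.12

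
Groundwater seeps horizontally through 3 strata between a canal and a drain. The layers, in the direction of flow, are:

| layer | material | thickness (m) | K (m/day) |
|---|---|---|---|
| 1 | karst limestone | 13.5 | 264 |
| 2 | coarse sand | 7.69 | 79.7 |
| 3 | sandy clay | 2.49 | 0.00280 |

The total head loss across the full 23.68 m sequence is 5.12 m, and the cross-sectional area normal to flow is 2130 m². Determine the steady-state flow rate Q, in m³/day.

12.3

Flow is perpendicular to layering, so the layers act in series and the equivalent K is the thickness-weighted harmonic mean.
Total thickness L = 13.5 + 7.69 + 2.49 = 23.68 m.
Σ(b_i/K_i) = 13.5/264 + 7.69/79.7 + 2.49/0.00280 = 889.4 d.
K_eq = L / Σ(b_i/K_i) = 23.68 / 889.4 = 0.02662 m/day.
Q = K_eq · A · (Δh/L) = 0.02662 × 2130 × (5.12/23.68) = 12.26 m³/day.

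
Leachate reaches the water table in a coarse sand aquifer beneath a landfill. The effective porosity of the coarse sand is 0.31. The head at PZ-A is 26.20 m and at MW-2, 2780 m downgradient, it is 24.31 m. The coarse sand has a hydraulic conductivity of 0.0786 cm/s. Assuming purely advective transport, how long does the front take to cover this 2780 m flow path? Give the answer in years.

51.1

Convert K: 0.0786 cm/s × 864 = 67.91 m/day.
Hydraulic gradient i = (26.20 − 24.31) / 2780 = 1.89 / 2780 = 0.0006799.
Darcy flux q = K · i = 67.91 × 0.0006799 = 0.04617 m/day.
Seepage velocity v = q / n_e = 0.04617 / 0.31 = 0.1489 m/day.
Travel time t = L / v = 2780 / 0.1489 = 18666 days = 51.10 years.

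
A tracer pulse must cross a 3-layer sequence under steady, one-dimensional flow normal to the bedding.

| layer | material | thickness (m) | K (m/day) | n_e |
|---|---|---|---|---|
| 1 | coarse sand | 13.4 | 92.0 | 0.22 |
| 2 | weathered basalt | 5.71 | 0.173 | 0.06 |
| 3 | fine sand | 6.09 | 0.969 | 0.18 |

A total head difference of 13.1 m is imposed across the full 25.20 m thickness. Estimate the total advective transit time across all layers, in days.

13.2

With flow normal to the layers, continuity requires the same specific discharge q through every layer.
Σ(b_i/K_i) = 13.4/92.0 + 5.71/0.173 + 6.09/0.969 = 39.44 d.
q = Δh / Σ(b_i/K_i) = 13.1 / 39.44 = 0.3322 m/day.
In each layer the seepage velocity is v_i = q/n_i, so the layer transit time is t_i = b_i·n_i / q:
  layer 1 (coarse sand): t_1 = 13.4 × 0.22 / 0.3322 = 8.875 d
  layer 2 (weathered basalt): t_2 = 5.71 × 0.06 / 0.3322 = 1.031 d
  layer 3 (fine sand): t_3 = 6.09 × 0.18 / 0.3322 = 3.300 d
Total t = Σ t_i = 13.21 days.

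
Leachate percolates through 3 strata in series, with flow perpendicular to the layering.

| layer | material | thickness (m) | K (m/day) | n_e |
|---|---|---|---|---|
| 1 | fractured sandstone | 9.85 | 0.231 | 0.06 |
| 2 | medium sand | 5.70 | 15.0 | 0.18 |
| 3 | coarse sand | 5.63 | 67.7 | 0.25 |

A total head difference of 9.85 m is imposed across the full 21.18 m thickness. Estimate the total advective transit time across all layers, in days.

With flow normal to the layers, continuity requires the same specific discharge q through every layer.
Σ(b_i/K_i) = 9.85/0.231 + 5.70/15.0 + 5.63/67.7 = 43.10 d.
q = Δh / Σ(b_i/K_i) = 9.85 / 43.10 = 0.2285 m/day.
In each layer the seepage velocity is v_i = q/n_i, so the layer transit time is t_i = b_i·n_i / q:
  layer 1 (fractured sandstone): t_1 = 9.85 × 0.06 / 0.2285 = 2.586 d
  layer 2 (medium sand): t_2 = 5.70 × 0.18 / 0.2285 = 4.490 d
  layer 3 (coarse sand): t_3 = 5.63 × 0.25 / 0.2285 = 6.159 d
Total t = Σ t_i = 13.24 days.

13.2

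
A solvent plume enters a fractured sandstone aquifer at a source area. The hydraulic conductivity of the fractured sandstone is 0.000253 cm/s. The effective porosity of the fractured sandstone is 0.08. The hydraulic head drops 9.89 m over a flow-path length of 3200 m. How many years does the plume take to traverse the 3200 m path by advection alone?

Convert K: 0.000253 cm/s × 864 = 0.2186 m/day.
Hydraulic gradient i = Δh / L = 9.89 / 3200 = 0.003091.
Darcy flux q = K · i = 0.2186 × 0.003091 = 0.0006756 m/day.
Seepage velocity v = q / n_e = 0.0006756 / 0.08 = 0.008445 m/day.
Travel time t = L / v = 3200 / 0.008445 = 3.789e+05 days = 1037 years.

1040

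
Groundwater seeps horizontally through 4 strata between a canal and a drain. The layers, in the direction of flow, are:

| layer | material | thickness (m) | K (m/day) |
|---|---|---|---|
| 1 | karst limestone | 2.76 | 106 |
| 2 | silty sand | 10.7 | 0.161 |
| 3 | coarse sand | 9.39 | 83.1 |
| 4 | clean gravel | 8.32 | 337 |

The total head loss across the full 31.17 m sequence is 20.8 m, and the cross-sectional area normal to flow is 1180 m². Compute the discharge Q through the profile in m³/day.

Flow is perpendicular to layering, so the layers act in series and the equivalent K is the thickness-weighted harmonic mean.
Total thickness L = 2.76 + 10.7 + 9.39 + 8.32 = 31.17 m.
Σ(b_i/K_i) = 2.76/106 + 10.7/0.161 + 9.39/83.1 + 8.32/337 = 66.62 d.
K_eq = L / Σ(b_i/K_i) = 31.17 / 66.62 = 0.4679 m/day.
Q = K_eq · A · (Δh/L) = 0.4679 × 1180 × (20.8/31.17) = 368.4 m³/day.

368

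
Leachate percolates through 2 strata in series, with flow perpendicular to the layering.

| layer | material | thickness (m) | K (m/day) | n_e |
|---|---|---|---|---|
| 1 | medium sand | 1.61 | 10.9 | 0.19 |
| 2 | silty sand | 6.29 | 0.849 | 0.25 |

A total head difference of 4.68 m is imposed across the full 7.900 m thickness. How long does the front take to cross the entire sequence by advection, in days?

With flow normal to the layers, continuity requires the same specific discharge q through every layer.
Σ(b_i/K_i) = 1.61/10.9 + 6.29/0.849 = 7.556 d.
q = Δh / Σ(b_i/K_i) = 4.68 / 7.556 = 0.6193 m/day.
In each layer the seepage velocity is v_i = q/n_i, so the layer transit time is t_i = b_i·n_i / q:
  layer 1 (medium sand): t_1 = 1.61 × 0.19 / 0.6193 = 0.4939 d
  layer 2 (silty sand): t_2 = 6.29 × 0.25 / 0.6193 = 2.539 d
Total t = Σ t_i = 3.033 days.

3.03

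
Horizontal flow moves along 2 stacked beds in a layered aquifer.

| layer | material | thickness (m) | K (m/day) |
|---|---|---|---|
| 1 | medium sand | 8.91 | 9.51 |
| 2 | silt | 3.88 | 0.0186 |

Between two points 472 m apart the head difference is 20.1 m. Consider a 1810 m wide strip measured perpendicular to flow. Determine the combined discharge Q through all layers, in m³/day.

6540

Flow is parallel to layering, so each bed carries its own Darcy discharge and the transmissivities add.
Σ(K_i·b_i) = 9.51×8.91 + 0.0186×3.88 = 84.81 m²/day.
Hydraulic gradient i = Δh / L = 20.1 / 472 = 0.04258.
Q = Σ(K_i·b_i) · W · i = 84.81 × 1810 × 0.04258 = 6537 m³/day.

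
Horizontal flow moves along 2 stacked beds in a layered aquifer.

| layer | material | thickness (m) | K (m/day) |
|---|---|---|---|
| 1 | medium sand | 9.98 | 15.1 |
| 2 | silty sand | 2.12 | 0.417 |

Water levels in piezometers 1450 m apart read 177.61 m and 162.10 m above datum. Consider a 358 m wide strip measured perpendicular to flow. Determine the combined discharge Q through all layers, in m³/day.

Flow is parallel to layering, so each bed carries its own Darcy discharge and the transmissivities add.
Σ(K_i·b_i) = 15.1×9.98 + 0.417×2.12 = 151.6 m²/day.
Hydraulic gradient i = (177.61 − 162.10) / 1450 = 15.51 / 1450 = 0.01070.
Q = Σ(K_i·b_i) · W · i = 151.6 × 358 × 0.01070 = 580.5 m³/day.

580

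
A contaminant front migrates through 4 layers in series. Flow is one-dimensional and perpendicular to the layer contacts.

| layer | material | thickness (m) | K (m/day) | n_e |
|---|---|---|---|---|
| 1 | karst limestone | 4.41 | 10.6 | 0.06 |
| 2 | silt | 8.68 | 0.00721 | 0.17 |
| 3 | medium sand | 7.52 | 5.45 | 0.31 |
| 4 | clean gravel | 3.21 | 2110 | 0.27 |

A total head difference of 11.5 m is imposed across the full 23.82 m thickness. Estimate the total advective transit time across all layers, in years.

1.42

With flow normal to the layers, continuity requires the same specific discharge q through every layer.
Σ(b_i/K_i) = 4.41/10.6 + 8.68/0.00721 + 7.52/5.45 + 3.21/2110 = 1206 d.
q = Δh / Σ(b_i/K_i) = 11.5 / 1206 = 0.009538 m/day.
In each layer the seepage velocity is v_i = q/n_i, so the layer transit time is t_i = b_i·n_i / q:
  layer 1 (karst limestone): t_1 = 4.41 × 0.06 / 0.009538 = 27.74 d
  layer 2 (silt): t_2 = 8.68 × 0.17 / 0.009538 = 154.7 d
  layer 3 (medium sand): t_3 = 7.52 × 0.31 / 0.009538 = 244.4 d
  layer 4 (clean gravel): t_4 = 3.21 × 0.27 / 0.009538 = 90.87 d
Total t = Σ t_i = 517.7 days = 1.417 years.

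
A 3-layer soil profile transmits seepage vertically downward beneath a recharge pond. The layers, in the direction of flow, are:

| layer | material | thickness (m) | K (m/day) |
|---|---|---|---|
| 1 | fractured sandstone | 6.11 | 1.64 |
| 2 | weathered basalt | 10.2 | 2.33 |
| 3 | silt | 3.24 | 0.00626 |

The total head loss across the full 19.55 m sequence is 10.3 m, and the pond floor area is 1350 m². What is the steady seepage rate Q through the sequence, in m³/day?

26.5

Flow is perpendicular to layering, so the layers act in series and the equivalent K is the thickness-weighted harmonic mean.
Total thickness L = 6.11 + 10.2 + 3.24 = 19.55 m.
Σ(b_i/K_i) = 6.11/1.64 + 10.2/2.33 + 3.24/0.00626 = 525.7 d.
K_eq = L / Σ(b_i/K_i) = 19.55 / 525.7 = 0.03719 m/day.
Q = K_eq · A · (Δh/L) = 0.03719 × 1350 × (10.3/19.55) = 26.45 m³/day.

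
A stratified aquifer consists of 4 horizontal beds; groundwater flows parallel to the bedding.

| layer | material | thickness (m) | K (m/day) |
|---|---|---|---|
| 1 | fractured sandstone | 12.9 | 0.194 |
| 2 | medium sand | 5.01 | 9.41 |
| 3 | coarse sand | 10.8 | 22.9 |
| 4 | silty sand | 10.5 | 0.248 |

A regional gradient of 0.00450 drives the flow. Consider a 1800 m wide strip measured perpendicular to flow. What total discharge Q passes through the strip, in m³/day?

2430

Flow is parallel to layering, so each bed carries its own Darcy discharge and the transmissivities add.
Σ(K_i·b_i) = 0.194×12.9 + 9.41×5.01 + 22.9×10.8 + 0.248×10.5 = 299.6 m²/day.
Hydraulic gradient i = 0.00450.
Q = Σ(K_i·b_i) · W · i = 299.6 × 1800 × 0.004500 = 2427 m³/day.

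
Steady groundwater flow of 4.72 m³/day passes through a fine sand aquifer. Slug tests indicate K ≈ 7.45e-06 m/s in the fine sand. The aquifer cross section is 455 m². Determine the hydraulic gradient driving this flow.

Convert K: 7.45e-06 m/s × 86400 = 0.6437 m/day.
From Q = K·A·i, i = Q / (K·A) = 4.72 / (0.6437 × 455.0) = 0.01612.

0.0161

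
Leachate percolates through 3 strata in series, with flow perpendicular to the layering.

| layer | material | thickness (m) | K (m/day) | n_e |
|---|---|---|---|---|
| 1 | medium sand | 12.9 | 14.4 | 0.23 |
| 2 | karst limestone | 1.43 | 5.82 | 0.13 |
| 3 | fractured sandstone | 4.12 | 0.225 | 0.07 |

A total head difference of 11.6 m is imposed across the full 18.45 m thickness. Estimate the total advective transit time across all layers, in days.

With flow normal to the layers, continuity requires the same specific discharge q through every layer.
Σ(b_i/K_i) = 12.9/14.4 + 1.43/5.82 + 4.12/0.225 = 19.45 d.
q = Δh / Σ(b_i/K_i) = 11.6 / 19.45 = 0.5963 m/day.
In each layer the seepage velocity is v_i = q/n_i, so the layer transit time is t_i = b_i·n_i / q:
  layer 1 (medium sand): t_1 = 12.9 × 0.23 / 0.5963 = 4.976 d
  layer 2 (karst limestone): t_2 = 1.43 × 0.13 / 0.5963 = 0.3117 d
  layer 3 (fractured sandstone): t_3 = 4.12 × 0.07 / 0.5963 = 0.4836 d
Total t = Σ t_i = 5.771 days.

5.77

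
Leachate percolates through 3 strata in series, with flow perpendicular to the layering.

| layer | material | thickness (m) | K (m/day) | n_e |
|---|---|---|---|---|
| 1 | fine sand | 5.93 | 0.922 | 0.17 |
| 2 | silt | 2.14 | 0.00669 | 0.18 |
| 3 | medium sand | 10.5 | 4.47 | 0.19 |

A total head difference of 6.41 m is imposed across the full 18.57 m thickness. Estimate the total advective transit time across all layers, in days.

With flow normal to the layers, continuity requires the same specific discharge q through every layer.
Σ(b_i/K_i) = 5.93/0.922 + 2.14/0.00669 + 10.5/4.47 = 328.7 d.
q = Δh / Σ(b_i/K_i) = 6.41 / 328.7 = 0.01950 m/day.
In each layer the seepage velocity is v_i = q/n_i, so the layer transit time is t_i = b_i·n_i / q:
  layer 1 (fine sand): t_1 = 5.93 × 0.17 / 0.01950 = 51.69 d
  layer 2 (silt): t_2 = 2.14 × 0.18 / 0.01950 = 19.75 d
  layer 3 (medium sand): t_3 = 10.5 × 0.19 / 0.01950 = 102.3 d
Total t = Σ t_i = 173.7 days.

174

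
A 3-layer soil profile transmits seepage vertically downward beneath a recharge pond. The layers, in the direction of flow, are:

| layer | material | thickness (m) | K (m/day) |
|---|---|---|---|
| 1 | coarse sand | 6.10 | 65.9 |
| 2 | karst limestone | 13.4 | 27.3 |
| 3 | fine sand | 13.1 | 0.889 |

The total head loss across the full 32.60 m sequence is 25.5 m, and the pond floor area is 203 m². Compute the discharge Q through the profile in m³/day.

338

Flow is perpendicular to layering, so the layers act in series and the equivalent K is the thickness-weighted harmonic mean.
Total thickness L = 6.10 + 13.4 + 13.1 = 32.60 m.
Σ(b_i/K_i) = 6.10/65.9 + 13.4/27.3 + 13.1/0.889 = 15.32 d.
K_eq = L / Σ(b_i/K_i) = 32.60 / 15.32 = 2.128 m/day.
Q = K_eq · A · (Δh/L) = 2.128 × 203 × (25.5/32.60) = 337.9 m³/day.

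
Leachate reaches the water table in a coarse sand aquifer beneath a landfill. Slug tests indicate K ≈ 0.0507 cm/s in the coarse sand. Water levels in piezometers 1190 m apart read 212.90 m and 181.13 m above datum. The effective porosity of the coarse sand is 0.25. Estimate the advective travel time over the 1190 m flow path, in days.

Convert K: 0.0507 cm/s × 864 = 43.80 m/day.
Hydraulic gradient i = (212.90 − 181.13) / 1190 = 31.77 / 1190 = 0.02670.
Darcy flux q = K · i = 43.80 × 0.02670 = 1.169 m/day.
Seepage velocity v = q / n_e = 1.169 / 0.25 = 4.678 m/day.
Travel time t = L / v = 1190 / 4.678 = 254.4 days.

254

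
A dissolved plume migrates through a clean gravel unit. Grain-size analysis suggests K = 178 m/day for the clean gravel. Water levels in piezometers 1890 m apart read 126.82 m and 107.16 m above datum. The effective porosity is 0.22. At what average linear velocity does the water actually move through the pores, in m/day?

8.42

Hydraulic gradient i = (126.82 − 107.16) / 1890 = 19.66 / 1890 = 0.01040.
Darcy flux q = K · i = 178.0 × 0.01040 = 1.852 m/day.
Seepage velocity v = q / n_e = 1.852 / 0.22 = 8.416 m/day.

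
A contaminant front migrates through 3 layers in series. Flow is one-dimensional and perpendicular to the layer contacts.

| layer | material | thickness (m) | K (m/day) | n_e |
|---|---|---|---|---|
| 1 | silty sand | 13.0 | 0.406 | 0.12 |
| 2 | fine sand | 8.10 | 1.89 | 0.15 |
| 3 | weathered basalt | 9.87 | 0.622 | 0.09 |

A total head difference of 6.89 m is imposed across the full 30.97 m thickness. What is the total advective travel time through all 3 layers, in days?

With flow normal to the layers, continuity requires the same specific discharge q through every layer.
Σ(b_i/K_i) = 13.0/0.406 + 8.10/1.89 + 9.87/0.622 = 52.17 d.
q = Δh / Σ(b_i/K_i) = 6.89 / 52.17 = 0.1321 m/day.
In each layer the seepage velocity is v_i = q/n_i, so the layer transit time is t_i = b_i·n_i / q:
  layer 1 (silty sand): t_1 = 13.0 × 0.12 / 0.1321 = 11.81 d
  layer 2 (fine sand): t_2 = 8.10 × 0.15 / 0.1321 = 9.200 d
  layer 3 (weathered basalt): t_3 = 9.87 × 0.09 / 0.1321 = 6.727 d
Total t = Σ t_i = 27.74 days.

27.7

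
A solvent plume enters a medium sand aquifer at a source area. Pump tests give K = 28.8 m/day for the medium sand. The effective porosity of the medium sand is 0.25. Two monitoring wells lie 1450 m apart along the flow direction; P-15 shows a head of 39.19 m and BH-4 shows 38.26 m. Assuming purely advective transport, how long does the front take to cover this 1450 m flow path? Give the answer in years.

53.7

Hydraulic gradient i = (39.19 − 38.26) / 1450 = 0.93 / 1450 = 0.0006414.
Darcy flux q = K · i = 28.80 × 0.0006414 = 0.01847 m/day.
Seepage velocity v = q / n_e = 0.01847 / 0.25 = 0.07389 m/day.
Travel time t = L / v = 1450 / 0.07389 = 19625 days = 53.73 years.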